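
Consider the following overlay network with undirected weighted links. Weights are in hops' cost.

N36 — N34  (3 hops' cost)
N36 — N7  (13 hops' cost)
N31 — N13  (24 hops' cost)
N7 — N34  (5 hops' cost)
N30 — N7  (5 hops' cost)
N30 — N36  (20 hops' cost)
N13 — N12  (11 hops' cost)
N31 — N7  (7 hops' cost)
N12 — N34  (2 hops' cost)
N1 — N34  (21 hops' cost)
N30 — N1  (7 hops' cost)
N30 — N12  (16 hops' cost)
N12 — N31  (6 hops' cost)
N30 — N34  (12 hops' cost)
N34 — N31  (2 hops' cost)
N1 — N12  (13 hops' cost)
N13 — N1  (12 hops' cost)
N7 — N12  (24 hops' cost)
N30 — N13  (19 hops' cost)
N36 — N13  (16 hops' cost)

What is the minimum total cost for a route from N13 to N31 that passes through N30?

Best N13 to N30: N13 → N30 costing 19
Shortest N30→N31: N30 → N7 → N31 = 12
Total via N30: 19 + 12 = 31 hops' cost.

31 hops' cost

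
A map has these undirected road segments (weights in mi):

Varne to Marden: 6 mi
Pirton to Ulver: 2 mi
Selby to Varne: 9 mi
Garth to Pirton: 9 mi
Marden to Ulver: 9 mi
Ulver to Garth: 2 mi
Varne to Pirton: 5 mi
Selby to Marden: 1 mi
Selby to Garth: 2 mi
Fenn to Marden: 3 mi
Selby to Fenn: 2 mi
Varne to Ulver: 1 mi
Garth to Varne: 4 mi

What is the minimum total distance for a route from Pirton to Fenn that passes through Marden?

10 mi

Shortest Pirton→Marden: Pirton → Ulver → Garth → Selby → Marden = 7
Shortest Marden→Fenn: Marden → Fenn = 3
Total via Marden: 7 + 3 = 10 mi.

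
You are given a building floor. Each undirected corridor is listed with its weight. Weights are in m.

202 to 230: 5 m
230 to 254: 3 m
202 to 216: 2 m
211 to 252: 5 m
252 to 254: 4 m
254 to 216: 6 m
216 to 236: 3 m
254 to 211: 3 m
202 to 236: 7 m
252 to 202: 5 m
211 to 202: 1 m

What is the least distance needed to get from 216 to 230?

7 m

Candidate routes:
216 → 202 → 211 → 254 → 230: 2+1+3+3 = 9
216 → 202 → 230: 2+5 = 7
216 → 254 → 230: 6+3 = 9
Cheapest is 216 → 202 → 230 at 7 m.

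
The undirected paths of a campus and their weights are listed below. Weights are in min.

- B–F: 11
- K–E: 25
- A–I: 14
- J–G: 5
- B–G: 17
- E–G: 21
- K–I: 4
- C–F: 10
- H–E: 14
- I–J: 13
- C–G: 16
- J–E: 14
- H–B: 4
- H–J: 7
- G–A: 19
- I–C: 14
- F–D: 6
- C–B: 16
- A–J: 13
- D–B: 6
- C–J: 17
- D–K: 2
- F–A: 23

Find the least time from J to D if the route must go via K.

Best J to K: J–I–K costing 17
Shortest K→D: K–D = 2
Total via K: 17 + 2 = 19 min.

19 min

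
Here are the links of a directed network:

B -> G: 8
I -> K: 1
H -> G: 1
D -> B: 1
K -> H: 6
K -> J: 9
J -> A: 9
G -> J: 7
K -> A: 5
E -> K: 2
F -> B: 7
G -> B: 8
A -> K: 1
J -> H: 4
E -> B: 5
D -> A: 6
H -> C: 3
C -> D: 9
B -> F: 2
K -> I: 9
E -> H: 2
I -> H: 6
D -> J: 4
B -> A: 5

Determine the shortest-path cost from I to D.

Shortest distances from I:
I: 0
K: 1  (via I)
A: 6  (via K)
H: 6  (via I)
G: 7  (via H)
C: 9  (via H)
J: 10  (via K)
B: 15  (via G)
F: 17  (via B)
D: 18  (via C)
Shortest route: I → H → C → D = 18.

18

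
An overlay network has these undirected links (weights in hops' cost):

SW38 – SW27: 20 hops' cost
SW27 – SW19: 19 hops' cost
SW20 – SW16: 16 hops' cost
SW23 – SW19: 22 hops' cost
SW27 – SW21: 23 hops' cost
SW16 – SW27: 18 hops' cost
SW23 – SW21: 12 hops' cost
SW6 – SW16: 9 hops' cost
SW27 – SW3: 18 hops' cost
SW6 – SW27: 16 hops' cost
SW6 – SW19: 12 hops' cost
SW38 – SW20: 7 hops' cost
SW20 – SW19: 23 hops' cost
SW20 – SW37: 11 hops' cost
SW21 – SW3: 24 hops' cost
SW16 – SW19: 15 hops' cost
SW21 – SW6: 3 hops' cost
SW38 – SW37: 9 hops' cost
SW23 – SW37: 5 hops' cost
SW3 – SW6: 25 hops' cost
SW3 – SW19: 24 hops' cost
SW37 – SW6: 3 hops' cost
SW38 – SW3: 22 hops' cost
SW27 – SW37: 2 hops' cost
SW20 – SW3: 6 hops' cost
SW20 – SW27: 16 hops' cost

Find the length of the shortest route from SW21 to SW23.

Shortest distances from SW21:
SW21: 0
SW6: 3  (via SW21)
SW37: 6  (via SW6)
SW27: 8  (via SW37)
SW23: 11  (via SW37)
Shortest route: SW21 → SW6 → SW37 → SW23 = 11 hops' cost.

11 hops' cost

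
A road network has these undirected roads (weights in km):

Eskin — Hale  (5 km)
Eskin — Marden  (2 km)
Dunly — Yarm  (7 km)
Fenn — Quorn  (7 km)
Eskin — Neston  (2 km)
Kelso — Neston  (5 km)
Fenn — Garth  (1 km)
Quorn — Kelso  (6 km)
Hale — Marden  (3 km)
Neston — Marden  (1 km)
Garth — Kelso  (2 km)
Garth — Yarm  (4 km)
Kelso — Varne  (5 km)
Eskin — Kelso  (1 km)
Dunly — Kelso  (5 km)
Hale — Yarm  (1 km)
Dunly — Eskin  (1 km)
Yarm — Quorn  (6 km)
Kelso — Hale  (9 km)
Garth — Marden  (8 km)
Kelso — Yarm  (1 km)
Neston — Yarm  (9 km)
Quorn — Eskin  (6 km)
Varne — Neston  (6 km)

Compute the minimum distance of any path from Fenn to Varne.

8 km

Shortest distances from Fenn:
Fenn: 0
Garth: 1  (via Fenn)
Kelso: 3  (via Garth)
Yarm: 4  (via Kelso)
Eskin: 4  (via Kelso)
Hale: 5  (via Yarm)
Dunly: 5  (via Eskin)
Neston: 6  (via Eskin)
Marden: 6  (via Eskin)
Quorn: 7  (via Fenn)
Varne: 8  (via Kelso)
Shortest route: Fenn–Garth–Kelso–Varne = 8 km.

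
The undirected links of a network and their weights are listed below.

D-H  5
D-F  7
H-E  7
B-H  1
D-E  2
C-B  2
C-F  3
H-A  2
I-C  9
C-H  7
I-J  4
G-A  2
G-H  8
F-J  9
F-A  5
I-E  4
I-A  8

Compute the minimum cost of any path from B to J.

14

Compare a few routes:
B - C - F - J: 2+3+9 = 14
B - C - I - J: 2+9+4 = 15
B - H - A - I - J: 1+2+8+4 = 15
B - H - D - E - I - J: 1+5+2+4+4 = 16
Cheapest is B - C - F - J at 14.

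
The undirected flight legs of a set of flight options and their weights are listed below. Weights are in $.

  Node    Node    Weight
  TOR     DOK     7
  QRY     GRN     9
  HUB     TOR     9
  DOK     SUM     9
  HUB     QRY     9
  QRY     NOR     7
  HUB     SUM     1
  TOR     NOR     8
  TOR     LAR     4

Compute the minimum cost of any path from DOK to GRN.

$28

Candidate routes:
DOK - TOR - NOR - QRY - GRN: 7+8+7+9 = 31
DOK - SUM - HUB - QRY - GRN: 9+1+9+9 = 28
The minimum is $28 via DOK - SUM - HUB - QRY - GRN.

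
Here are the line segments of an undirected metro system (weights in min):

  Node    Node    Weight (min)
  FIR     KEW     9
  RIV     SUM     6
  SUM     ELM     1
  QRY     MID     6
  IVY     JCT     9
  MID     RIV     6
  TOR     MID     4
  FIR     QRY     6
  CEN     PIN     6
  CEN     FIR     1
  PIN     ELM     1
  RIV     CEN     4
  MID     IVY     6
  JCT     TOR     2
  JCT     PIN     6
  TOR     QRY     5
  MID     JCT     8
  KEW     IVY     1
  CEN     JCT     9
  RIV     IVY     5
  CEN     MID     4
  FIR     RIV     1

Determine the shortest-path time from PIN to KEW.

Candidate routes:
PIN → CEN → RIV → IVY → KEW: 6+4+5+1 = 16
PIN → ELM → SUM → RIV → IVY → KEW: 1+1+6+5+1 = 14
PIN → CEN → FIR → KEW: 6+1+9 = 16
Cheapest is PIN → ELM → SUM → RIV → IVY → KEW at 14 min.

14 min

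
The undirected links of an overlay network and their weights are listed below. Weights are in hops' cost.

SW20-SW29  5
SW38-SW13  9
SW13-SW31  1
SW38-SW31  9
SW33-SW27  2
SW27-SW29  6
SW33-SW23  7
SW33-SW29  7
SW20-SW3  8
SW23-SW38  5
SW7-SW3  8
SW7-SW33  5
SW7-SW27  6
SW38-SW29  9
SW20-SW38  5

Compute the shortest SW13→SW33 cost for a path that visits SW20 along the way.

Best SW13 to SW20: SW13–SW38–SW20 costing 14
Best SW20 to SW33: SW20–SW29–SW33 costing 12
Total via SW20: 14 + 12 = 26 hops' cost.

26 hops' cost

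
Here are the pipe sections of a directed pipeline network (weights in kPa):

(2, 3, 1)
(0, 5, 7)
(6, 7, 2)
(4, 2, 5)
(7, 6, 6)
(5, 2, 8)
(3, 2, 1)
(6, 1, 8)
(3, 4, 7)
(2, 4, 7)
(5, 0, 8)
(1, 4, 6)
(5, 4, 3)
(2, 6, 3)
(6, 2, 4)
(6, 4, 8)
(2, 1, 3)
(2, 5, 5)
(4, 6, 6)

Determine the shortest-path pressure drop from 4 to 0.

18 kPa

Settle nodes by increasing distance from 4:
4: 0
2: 5  (via 4)
3: 6  (via 2)
6: 6  (via 4)
1: 8  (via 2)
7: 8  (via 6)
5: 10  (via 2)
0: 18  (via 5)
Shortest route: 4 → 2 → 5 → 0 = 18 kPa.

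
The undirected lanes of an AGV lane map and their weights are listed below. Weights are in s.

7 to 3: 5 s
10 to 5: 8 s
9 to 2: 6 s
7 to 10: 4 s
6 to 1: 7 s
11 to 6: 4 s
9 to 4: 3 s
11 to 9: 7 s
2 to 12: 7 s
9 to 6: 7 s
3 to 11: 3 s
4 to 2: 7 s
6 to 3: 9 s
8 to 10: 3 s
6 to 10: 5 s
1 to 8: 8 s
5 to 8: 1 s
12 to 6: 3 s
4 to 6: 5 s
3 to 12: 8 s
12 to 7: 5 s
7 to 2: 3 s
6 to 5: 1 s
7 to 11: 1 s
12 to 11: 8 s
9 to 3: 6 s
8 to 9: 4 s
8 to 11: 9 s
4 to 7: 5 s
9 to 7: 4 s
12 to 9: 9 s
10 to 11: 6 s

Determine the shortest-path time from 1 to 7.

12 s

Shortest distances from 1:
1: 0
6: 7  (via 1)
5: 8  (via 6)
8: 8  (via 1)
12: 10  (via 6)
10: 11  (via 8)
11: 11  (via 6)
4: 12  (via 6)
7: 12  (via 11)
Shortest route: 1–6–11–7 = 12 s.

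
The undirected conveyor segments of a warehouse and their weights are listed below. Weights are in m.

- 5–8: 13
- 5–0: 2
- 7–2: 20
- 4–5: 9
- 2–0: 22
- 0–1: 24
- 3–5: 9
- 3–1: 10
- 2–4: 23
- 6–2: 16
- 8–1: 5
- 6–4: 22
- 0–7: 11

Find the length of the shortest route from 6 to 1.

Enumerating some paths:
6 → 4 → 5 → 8 → 1: 22+9+13+5 = 49
6 → 4 → 5 → 3 → 1: 22+9+9+10 = 50
6 → 4 → 5 → 0 → 1: 22+9+2+24 = 57
Cheapest is 6 → 4 → 5 → 8 → 1 at 49 m.

49 m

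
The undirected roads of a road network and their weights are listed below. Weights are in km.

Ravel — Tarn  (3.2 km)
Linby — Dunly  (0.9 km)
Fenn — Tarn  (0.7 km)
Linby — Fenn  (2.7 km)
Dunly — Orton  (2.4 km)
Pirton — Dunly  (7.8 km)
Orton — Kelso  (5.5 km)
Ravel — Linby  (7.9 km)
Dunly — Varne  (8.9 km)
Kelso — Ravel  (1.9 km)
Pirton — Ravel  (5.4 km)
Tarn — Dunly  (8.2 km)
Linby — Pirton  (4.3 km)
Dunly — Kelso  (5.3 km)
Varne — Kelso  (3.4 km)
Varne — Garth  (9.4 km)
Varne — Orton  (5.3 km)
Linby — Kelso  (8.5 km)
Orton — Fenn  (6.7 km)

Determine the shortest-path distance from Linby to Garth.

18 km

Settle nodes by increasing distance from Linby:
Linby: 0
Dunly: 0.9  (via Linby)
Fenn: 2.7  (via Linby)
Orton: 3.3  (via Dunly)
Tarn: 3.4  (via Fenn)
Pirton: 4.3  (via Linby)
Kelso: 6.2  (via Dunly)
Ravel: 6.6  (via Tarn)
Varne: 8.6  (via Orton)
Garth: 18  (via Varne)
Shortest route: Linby–Dunly–Orton–Varne–Garth = 18 km.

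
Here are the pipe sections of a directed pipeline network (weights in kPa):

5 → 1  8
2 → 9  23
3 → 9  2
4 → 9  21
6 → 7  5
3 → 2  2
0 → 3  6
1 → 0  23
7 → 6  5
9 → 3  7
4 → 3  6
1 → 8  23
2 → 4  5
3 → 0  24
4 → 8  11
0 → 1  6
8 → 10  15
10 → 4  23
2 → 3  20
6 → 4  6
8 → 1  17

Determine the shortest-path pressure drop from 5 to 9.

Settle nodes by increasing distance from 5:
5: 0
1: 8  (via 5)
0: 31  (via 1)
8: 31  (via 1)
3: 37  (via 0)
2: 39  (via 3)
9: 39  (via 3)
Shortest route: 5 → 1 → 0 → 3 → 9 = 39 kPa.

39 kPa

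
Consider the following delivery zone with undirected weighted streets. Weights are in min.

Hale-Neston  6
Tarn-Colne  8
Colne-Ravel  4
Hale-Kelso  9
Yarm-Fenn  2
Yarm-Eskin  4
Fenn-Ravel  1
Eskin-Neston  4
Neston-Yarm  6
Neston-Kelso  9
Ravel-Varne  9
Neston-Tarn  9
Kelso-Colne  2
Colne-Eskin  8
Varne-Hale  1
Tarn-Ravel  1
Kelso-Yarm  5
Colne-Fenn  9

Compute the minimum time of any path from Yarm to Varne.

12 min

Settle nodes by increasing distance from Yarm:
Yarm: 0
Fenn: 2  (via Yarm)
Ravel: 3  (via Fenn)
Eskin: 4  (via Yarm)
Tarn: 4  (via Ravel)
Kelso: 5  (via Yarm)
Neston: 6  (via Yarm)
Colne: 7  (via Ravel)
Hale: 12  (via Neston)
Varne: 12  (via Ravel)
Shortest route: Yarm–Fenn–Ravel–Varne = 12 min.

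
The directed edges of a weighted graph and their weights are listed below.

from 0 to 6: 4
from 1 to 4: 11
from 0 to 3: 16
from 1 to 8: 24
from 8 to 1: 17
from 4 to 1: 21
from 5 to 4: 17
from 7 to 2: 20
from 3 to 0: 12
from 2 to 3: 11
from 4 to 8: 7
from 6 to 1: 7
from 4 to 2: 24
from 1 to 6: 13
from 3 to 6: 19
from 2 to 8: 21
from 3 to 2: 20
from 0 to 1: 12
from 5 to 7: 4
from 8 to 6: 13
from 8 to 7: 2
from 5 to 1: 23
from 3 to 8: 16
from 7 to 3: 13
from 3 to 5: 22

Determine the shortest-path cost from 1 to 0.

45

Enumerating some paths:
1–4–2–3–0: 11+24+11+12 = 58
1–4–8–7–2–3–0: 11+7+2+20+11+12 = 63
1–8–7–3–0: 24+2+13+12 = 51
1–4–8–7–3–0: 11+7+2+13+12 = 45
Cheapest is 1–4–8–7–3–0 at 45.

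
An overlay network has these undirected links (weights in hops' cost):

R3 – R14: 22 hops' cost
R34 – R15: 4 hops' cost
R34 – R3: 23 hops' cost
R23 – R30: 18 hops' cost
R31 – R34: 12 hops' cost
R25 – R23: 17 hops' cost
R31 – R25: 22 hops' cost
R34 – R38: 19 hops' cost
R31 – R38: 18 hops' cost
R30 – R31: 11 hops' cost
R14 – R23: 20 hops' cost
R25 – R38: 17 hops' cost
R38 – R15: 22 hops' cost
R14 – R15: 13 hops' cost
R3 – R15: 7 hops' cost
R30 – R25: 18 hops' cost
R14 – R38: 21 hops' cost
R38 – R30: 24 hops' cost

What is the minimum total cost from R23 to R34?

37 hops' cost

Running Dijkstra from R23:
R23: 0
R25: 17  (via R23)
R30: 18  (via R23)
R14: 20  (via R23)
R31: 29  (via R30)
R15: 33  (via R14)
R38: 34  (via R25)
R34: 37  (via R15)
Shortest route: R23 → R14 → R15 → R34 = 37 hops' cost.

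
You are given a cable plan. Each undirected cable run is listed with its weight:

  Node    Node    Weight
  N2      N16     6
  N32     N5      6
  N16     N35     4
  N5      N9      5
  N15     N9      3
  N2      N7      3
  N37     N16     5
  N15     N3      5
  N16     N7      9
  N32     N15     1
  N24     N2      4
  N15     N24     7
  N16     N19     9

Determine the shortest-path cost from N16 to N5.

Shortest distances from N16:
N16: 0
N35: 4  (via N16)
N37: 5  (via N16)
N2: 6  (via N16)
N19: 9  (via N16)
N7: 9  (via N16)
N24: 10  (via N2)
N15: 17  (via N24)
N32: 18  (via N15)
N9: 20  (via N15)
N3: 22  (via N15)
N5: 24  (via N32)
Shortest route: N16–N2–N24–N15–N32–N5 = 24.

24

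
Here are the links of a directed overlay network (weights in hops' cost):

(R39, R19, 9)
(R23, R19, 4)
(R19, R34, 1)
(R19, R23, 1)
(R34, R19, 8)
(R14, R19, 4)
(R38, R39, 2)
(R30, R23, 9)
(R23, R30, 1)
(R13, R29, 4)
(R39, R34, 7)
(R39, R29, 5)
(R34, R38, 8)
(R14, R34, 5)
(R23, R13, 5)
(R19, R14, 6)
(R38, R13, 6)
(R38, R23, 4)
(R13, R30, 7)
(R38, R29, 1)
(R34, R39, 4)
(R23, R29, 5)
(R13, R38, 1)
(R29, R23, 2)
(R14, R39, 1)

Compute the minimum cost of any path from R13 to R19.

Settle nodes by increasing distance from R13:
R13: 0
R38: 1  (via R13)
R29: 2  (via R38)
R39: 3  (via R38)
R23: 4  (via R29)
R30: 5  (via R23)
R19: 8  (via R23)
Shortest route: R13 → R38 → R29 → R23 → R19 = 8 hops' cost.

8 hops' cost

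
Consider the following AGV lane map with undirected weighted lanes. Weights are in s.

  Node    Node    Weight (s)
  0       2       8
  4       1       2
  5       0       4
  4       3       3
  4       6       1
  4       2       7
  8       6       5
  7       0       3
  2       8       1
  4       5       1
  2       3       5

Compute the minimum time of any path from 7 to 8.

12 s

Candidate routes:
7 → 0 → 5 → 4 → 6 → 8: 3+4+1+1+5 = 14
7 → 0 → 2 → 8: 3+8+1 = 12
Cheapest is 7 → 0 → 2 → 8 at 12 s.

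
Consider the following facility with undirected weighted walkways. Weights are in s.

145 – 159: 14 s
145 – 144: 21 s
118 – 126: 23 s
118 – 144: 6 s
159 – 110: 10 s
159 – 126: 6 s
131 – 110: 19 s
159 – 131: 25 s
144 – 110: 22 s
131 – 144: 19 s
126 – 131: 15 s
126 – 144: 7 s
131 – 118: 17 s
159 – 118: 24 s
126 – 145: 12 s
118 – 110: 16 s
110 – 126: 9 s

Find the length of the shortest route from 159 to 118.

19 s

Compare a few routes:
159–118: 24 = 24
159–110–118: 10+16 = 26
159–126–118: 6+23 = 29
159–126–144–118: 6+7+6 = 19
Cheapest is 159–126–144–118 at 19 s.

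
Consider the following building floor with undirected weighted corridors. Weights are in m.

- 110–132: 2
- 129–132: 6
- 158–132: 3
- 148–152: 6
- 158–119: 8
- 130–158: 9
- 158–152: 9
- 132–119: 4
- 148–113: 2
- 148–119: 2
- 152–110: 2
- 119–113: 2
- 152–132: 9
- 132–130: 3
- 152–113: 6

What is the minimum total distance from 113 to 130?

Settle nodes by increasing distance from 113:
113: 0
119: 2  (via 113)
148: 2  (via 113)
152: 6  (via 113)
132: 6  (via 119)
110: 8  (via 152)
130: 9  (via 132)
Shortest route: 113–119–132–130 = 9 m.

9 m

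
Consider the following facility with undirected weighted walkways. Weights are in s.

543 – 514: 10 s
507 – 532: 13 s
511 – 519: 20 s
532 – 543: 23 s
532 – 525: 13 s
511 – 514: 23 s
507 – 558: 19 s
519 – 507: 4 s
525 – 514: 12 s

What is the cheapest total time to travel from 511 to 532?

Compare a few routes:
511 → 514 → 525 → 532: 23+12+13 = 48
511 → 519 → 507 → 532: 20+4+13 = 37
The minimum is 37 s via 511 → 519 → 507 → 532.

37 s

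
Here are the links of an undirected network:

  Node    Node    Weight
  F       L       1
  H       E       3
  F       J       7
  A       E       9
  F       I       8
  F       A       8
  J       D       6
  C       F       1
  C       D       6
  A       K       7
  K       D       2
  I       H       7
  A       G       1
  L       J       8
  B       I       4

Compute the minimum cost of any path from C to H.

16

Candidate routes:
C → F → A → E → H: 1+8+9+3 = 21
C → D → J → F → I → H: 6+6+7+8+7 = 34
C → F → I → H: 1+8+7 = 16
C → D → K → A → E → H: 6+2+7+9+3 = 27
Cheapest is C → F → I → H at 16.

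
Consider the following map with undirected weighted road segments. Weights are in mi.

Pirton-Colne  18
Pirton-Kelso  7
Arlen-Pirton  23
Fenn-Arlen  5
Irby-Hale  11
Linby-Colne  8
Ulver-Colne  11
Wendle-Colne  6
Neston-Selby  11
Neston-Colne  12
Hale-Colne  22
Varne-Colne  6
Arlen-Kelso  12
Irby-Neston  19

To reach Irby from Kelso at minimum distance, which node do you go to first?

Compare a few routes:
Kelso - Pirton - Colne - Neston - Irby: 7+18+12+19 = 56
Kelso - Pirton - Colne - Hale - Irby: 7+18+22+11 = 58
The minimum is 56 mi via Kelso - Pirton - Colne - Neston - Irby.
So from Kelso the first move is to Pirton.

Pirton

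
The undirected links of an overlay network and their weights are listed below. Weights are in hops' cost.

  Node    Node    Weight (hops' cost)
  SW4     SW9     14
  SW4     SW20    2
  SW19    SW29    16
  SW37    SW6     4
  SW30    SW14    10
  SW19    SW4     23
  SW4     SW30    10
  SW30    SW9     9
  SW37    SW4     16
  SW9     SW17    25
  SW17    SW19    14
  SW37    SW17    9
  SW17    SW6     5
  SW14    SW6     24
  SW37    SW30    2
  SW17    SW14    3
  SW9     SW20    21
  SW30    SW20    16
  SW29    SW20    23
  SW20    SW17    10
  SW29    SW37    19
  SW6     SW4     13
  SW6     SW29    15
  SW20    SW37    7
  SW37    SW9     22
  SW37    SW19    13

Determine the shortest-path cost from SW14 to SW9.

19 hops' cost

Shortest distances from SW14:
SW14: 0
SW17: 3  (via SW14)
SW6: 8  (via SW17)
SW30: 10  (via SW14)
SW37: 12  (via SW17)
SW20: 13  (via SW17)
SW4: 15  (via SW20)
SW19: 17  (via SW17)
SW9: 19  (via SW30)
Shortest route: SW14 → SW30 → SW9 = 19 hops' cost.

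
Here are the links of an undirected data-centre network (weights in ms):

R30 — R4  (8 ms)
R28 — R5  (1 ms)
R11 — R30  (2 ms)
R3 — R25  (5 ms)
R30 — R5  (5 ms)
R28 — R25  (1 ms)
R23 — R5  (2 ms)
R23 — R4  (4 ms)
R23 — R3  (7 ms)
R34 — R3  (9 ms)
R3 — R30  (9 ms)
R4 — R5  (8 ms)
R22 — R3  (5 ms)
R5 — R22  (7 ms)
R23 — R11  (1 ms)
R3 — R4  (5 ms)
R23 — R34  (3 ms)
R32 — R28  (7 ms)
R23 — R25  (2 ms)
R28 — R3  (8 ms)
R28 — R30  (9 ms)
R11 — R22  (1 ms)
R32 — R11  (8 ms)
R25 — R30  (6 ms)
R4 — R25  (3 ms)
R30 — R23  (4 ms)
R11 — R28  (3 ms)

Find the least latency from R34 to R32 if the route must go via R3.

22 ms

Best R34 to R3: R34 → R3 costing 9
Shortest R3→R32: R3 → R25 → R28 → R32 = 13
Total via R3: 9 + 13 = 22 ms.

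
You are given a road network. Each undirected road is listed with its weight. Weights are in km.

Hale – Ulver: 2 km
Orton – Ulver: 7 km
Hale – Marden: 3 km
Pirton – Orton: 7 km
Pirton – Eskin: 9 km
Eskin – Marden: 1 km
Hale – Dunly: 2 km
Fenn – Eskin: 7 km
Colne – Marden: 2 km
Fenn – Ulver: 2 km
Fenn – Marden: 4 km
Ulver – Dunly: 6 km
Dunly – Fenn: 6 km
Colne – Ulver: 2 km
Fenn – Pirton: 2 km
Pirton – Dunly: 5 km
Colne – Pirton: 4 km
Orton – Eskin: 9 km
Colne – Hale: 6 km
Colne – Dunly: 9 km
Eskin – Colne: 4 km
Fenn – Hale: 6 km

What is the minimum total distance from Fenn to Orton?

9 km

Enumerating some paths:
Fenn - Ulver - Orton: 2+7 = 9
Fenn - Marden - Eskin - Orton: 4+1+9 = 14
The minimum is 9 km via Fenn - Ulver - Orton.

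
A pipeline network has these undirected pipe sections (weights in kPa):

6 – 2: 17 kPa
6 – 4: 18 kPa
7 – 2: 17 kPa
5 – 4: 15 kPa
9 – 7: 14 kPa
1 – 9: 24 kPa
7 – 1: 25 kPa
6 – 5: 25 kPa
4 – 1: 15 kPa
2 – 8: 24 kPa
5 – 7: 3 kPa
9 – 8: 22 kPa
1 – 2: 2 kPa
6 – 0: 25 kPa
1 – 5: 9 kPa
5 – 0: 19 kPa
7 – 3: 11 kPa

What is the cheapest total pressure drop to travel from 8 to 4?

41 kPa

Candidate routes:
8 - 2 - 1 - 5 - 4: 24+2+9+15 = 50
8 - 2 - 1 - 4: 24+2+15 = 41
8 - 9 - 7 - 5 - 4: 22+14+3+15 = 54
The minimum is 41 kPa via 8 - 2 - 1 - 4.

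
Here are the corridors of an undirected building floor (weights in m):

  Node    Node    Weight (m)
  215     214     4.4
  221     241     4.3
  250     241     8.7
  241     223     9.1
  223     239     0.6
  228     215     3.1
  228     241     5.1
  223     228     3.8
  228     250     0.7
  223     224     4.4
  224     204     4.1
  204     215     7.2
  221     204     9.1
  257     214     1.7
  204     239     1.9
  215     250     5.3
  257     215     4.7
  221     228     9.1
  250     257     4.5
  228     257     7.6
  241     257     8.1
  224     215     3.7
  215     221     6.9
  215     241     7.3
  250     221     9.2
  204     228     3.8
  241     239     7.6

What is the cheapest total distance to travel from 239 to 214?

11.3 m

Running Dijkstra from 239:
239: 0
223: 0.6  (via 239)
204: 1.9  (via 239)
228: 4.4  (via 223)
224: 5  (via 223)
250: 5.1  (via 228)
215: 7.5  (via 228)
241: 7.6  (via 239)
257: 9.6  (via 250)
221: 11  (via 204)
214: 11.3  (via 257)
Shortest route: 239–223–228–250–257–214 = 11.3 m.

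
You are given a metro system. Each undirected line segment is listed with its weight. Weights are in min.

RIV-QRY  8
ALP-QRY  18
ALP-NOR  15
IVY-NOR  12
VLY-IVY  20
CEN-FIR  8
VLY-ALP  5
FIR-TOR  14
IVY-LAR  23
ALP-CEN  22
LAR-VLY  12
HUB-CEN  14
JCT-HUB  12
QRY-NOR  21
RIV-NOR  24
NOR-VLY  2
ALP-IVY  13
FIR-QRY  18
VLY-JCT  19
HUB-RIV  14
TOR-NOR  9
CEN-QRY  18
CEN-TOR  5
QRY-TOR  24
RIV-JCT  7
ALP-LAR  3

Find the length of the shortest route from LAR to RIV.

29 min

Shortest distances from LAR:
LAR: 0
ALP: 3  (via LAR)
VLY: 8  (via ALP)
NOR: 10  (via VLY)
IVY: 16  (via ALP)
TOR: 19  (via NOR)
QRY: 21  (via ALP)
CEN: 24  (via TOR)
JCT: 27  (via VLY)
RIV: 29  (via QRY)
Shortest route: LAR → ALP → QRY → RIV = 29 min.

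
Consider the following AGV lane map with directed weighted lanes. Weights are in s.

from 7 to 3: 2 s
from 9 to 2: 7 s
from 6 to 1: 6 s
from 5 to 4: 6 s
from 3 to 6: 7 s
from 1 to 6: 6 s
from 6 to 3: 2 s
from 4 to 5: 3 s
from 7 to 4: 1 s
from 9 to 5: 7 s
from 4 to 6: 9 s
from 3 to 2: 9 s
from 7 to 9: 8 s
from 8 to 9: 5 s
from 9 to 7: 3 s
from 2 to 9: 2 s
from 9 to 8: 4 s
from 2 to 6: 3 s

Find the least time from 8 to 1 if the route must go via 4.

24 s

Shortest 8→4: 8–9–7–4 = 9
Shortest 4→1: 4–6–1 = 15
Total via 4: 9 + 15 = 24 s.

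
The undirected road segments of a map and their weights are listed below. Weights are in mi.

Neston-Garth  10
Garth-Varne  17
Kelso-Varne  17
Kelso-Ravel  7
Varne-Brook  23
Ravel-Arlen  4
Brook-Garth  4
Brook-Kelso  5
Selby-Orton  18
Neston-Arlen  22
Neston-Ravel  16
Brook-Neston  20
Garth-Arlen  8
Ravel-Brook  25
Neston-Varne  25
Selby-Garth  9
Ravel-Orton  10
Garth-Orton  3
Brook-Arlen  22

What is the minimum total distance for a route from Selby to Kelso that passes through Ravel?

28 mi

Shortest Selby→Ravel: Selby → Garth → Arlen → Ravel = 21
Best Ravel to Kelso: Ravel → Kelso costing 7
Total via Ravel: 21 + 7 = 28 mi.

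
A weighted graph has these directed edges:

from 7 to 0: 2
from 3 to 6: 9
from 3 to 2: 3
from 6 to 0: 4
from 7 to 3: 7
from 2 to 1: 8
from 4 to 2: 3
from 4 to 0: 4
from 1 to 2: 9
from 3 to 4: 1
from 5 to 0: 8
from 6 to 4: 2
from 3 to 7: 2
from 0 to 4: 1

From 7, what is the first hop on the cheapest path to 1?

Compare a few routes:
7 - 3 - 4 - 2 - 1: 7+1+3+8 = 19
7 - 3 - 2 - 1: 7+3+8 = 18
7 - 3 - 6 - 4 - 2 - 1: 7+9+2+3+8 = 29
7 - 0 - 4 - 2 - 1: 2+1+3+8 = 14
The minimum is 14 via 7 - 0 - 4 - 2 - 1.
So from 7 the first move is to 0.

0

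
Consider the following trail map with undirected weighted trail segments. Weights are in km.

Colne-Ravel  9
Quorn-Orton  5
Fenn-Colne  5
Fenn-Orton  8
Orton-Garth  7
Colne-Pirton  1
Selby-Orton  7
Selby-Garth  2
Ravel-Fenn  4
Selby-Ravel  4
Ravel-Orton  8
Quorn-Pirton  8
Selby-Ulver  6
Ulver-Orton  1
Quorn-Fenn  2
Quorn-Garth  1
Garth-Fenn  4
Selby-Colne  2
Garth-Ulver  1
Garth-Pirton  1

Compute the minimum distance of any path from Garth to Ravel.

6 km

Candidate routes:
Garth–Selby–Ravel: 2+4 = 6
Garth–Pirton–Colne–Selby–Ravel: 1+1+2+4 = 8
Garth–Fenn–Ravel: 4+4 = 8
Garth–Quorn–Fenn–Ravel: 1+2+4 = 7
Cheapest is Garth–Selby–Ravel at 6 km.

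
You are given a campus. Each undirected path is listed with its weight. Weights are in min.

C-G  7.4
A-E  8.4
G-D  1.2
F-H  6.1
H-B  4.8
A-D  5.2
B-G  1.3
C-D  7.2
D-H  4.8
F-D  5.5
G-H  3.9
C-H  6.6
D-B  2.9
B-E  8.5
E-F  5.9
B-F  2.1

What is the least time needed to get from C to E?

Enumerating some paths:
C → G → B → F → E: 7.4+1.3+2.1+5.9 = 16.7
C → G → B → E: 7.4+1.3+8.5 = 17.2
The minimum is 16.7 min via C → G → B → F → E.

16.7 min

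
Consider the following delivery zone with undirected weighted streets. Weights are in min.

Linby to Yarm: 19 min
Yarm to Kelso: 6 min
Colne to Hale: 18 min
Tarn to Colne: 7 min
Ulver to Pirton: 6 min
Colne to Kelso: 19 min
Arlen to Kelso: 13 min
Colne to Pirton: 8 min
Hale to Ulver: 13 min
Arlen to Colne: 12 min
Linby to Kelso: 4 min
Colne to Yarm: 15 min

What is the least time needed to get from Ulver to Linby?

Candidate routes:
Ulver–Pirton–Colne–Yarm–Kelso–Linby: 6+8+15+6+4 = 39
Ulver–Pirton–Colne–Kelso–Linby: 6+8+19+4 = 37
Ulver–Pirton–Colne–Arlen–Kelso–Linby: 6+8+12+13+4 = 43
Ulver–Pirton–Colne–Yarm–Linby: 6+8+15+19 = 48
Cheapest is Ulver–Pirton–Colne–Kelso–Linby at 37 min.

37 min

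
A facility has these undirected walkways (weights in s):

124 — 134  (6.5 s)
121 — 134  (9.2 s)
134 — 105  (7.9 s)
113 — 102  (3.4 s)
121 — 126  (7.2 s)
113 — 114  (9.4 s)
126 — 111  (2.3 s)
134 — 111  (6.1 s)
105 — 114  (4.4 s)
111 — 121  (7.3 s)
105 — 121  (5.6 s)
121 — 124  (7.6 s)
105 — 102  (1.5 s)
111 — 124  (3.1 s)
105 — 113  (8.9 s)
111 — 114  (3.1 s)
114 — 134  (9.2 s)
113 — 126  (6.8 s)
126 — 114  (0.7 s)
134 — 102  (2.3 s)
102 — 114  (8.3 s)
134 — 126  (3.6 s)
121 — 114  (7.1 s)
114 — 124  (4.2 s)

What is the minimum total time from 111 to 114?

3 s

Enumerating some paths:
111–124–114: 3.1+4.2 = 7.3
111–126–114: 2.3+0.7 = 3
111–114: 3.1 = 3.1
Cheapest is 111–126–114 at 3 s.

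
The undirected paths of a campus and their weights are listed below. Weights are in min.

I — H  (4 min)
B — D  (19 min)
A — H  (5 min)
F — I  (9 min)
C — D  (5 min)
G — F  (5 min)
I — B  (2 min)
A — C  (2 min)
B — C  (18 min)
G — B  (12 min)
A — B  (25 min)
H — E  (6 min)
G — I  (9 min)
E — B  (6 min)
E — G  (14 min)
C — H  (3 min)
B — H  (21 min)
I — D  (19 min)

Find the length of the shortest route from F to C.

16 min

Settle nodes by increasing distance from F:
F: 0
G: 5  (via F)
I: 9  (via F)
B: 11  (via I)
H: 13  (via I)
C: 16  (via H)
Shortest route: F → I → H → C = 16 min.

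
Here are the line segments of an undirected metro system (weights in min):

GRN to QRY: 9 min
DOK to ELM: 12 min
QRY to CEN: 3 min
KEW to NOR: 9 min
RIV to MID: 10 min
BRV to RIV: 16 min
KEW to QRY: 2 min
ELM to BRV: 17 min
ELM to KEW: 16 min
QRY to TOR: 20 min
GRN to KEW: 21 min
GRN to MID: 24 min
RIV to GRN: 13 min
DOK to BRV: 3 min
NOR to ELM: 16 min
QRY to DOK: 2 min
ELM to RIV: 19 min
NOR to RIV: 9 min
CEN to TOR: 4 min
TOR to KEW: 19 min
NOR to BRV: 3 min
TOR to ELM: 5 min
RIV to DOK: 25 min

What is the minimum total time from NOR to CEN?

Candidate routes:
NOR–BRV–DOK–QRY–CEN: 3+3+2+3 = 11
NOR–KEW–QRY–CEN: 9+2+3 = 14
The minimum is 11 min via NOR–BRV–DOK–QRY–CEN.

11 min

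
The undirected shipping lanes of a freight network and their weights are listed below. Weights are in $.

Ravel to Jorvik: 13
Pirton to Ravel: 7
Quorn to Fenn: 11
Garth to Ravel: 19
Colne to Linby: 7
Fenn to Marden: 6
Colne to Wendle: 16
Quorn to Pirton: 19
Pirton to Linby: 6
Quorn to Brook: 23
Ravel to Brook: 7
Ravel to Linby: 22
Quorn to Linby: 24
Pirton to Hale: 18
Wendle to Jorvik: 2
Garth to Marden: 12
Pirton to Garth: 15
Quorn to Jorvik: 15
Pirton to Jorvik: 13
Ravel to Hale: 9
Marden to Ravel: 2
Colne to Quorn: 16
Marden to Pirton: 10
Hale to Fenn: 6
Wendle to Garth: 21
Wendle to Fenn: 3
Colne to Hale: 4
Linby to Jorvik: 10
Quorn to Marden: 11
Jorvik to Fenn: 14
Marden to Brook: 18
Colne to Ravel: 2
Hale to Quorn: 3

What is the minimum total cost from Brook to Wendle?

Shortest distances from Brook:
Brook: 0
Ravel: 7  (via Brook)
Marden: 9  (via Ravel)
Colne: 9  (via Ravel)
Hale: 13  (via Colne)
Pirton: 14  (via Ravel)
Fenn: 15  (via Marden)
Quorn: 16  (via Hale)
Linby: 16  (via Colne)
Wendle: 18  (via Fenn)
Shortest route: Brook–Ravel–Marden–Fenn–Wendle = $18.

$18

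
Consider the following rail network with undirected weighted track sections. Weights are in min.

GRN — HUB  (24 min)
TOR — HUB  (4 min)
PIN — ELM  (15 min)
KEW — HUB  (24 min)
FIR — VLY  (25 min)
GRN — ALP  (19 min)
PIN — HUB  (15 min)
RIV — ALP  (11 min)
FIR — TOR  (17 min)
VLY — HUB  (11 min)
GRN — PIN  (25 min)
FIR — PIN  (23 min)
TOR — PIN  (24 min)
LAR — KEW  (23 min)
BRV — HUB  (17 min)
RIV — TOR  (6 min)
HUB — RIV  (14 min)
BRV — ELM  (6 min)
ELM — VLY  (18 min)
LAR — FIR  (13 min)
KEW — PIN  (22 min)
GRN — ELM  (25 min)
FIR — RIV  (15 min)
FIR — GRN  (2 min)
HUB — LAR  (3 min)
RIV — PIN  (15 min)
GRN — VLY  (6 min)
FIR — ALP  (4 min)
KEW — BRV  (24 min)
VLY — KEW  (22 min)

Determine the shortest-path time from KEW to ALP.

34 min

Candidate routes:
KEW → VLY → GRN → FIR → ALP: 22+6+2+4 = 34
KEW → LAR → FIR → ALP: 23+13+4 = 40
KEW → HUB → LAR → FIR → ALP: 24+3+13+4 = 44
KEW → HUB → TOR → RIV → ALP: 24+4+6+11 = 45
The minimum is 34 min via KEW → VLY → GRN → FIR → ALP.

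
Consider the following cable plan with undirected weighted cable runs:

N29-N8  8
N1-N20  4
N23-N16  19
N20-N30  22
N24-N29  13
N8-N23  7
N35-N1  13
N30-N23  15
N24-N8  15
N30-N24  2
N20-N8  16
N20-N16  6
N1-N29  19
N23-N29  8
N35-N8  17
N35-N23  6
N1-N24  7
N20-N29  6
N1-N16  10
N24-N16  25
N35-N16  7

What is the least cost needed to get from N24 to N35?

Running Dijkstra from N24:
N24: 0
N30: 2  (via N24)
N1: 7  (via N24)
N20: 11  (via N1)
N29: 13  (via N24)
N8: 15  (via N24)
N23: 17  (via N30)
N16: 17  (via N1)
N35: 20  (via N1)
Shortest route: N24 → N1 → N35 = 20.

20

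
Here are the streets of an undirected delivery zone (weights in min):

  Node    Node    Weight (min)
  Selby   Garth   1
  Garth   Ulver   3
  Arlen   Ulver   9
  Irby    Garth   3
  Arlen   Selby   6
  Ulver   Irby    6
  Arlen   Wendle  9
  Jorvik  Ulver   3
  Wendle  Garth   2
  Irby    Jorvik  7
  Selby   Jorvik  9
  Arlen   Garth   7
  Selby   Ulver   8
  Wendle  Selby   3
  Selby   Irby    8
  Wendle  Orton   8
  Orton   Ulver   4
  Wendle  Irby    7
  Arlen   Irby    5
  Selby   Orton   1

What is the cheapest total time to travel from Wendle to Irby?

5 min

Running Dijkstra from Wendle:
Wendle: 0
Garth: 2  (via Wendle)
Selby: 3  (via Wendle)
Orton: 4  (via Selby)
Irby: 5  (via Garth)
Shortest route: Wendle → Garth → Irby = 5 min.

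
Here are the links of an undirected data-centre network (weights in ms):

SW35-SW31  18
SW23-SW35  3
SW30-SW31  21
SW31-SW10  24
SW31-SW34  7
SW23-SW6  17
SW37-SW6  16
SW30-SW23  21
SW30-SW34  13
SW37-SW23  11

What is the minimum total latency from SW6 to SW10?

62 ms

Candidate routes:
SW6–SW23–SW30–SW34–SW31–SW10: 17+21+13+7+24 = 82
SW6–SW37–SW23–SW35–SW31–SW10: 16+11+3+18+24 = 72
SW6–SW23–SW35–SW31–SW10: 17+3+18+24 = 62
Cheapest is SW6–SW23–SW35–SW31–SW10 at 62 ms.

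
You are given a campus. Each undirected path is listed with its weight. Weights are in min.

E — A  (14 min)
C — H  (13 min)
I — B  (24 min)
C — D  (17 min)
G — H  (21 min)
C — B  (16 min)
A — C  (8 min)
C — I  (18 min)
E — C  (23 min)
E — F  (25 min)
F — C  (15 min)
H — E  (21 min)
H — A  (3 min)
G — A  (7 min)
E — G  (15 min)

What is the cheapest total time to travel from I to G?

33 min

Settle nodes by increasing distance from I:
I: 0
C: 18  (via I)
B: 24  (via I)
A: 26  (via C)
H: 29  (via A)
F: 33  (via C)
G: 33  (via A)
Shortest route: I–C–A–G = 33 min.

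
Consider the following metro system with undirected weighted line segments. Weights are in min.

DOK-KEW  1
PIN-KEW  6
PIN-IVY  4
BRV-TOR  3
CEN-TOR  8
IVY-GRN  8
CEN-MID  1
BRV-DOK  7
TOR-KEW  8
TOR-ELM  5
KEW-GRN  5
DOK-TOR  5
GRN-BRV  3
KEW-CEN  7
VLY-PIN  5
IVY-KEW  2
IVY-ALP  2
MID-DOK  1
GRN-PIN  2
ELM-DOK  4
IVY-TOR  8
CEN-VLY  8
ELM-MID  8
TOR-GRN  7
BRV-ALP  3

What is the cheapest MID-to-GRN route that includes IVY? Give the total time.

10 min

Shortest MID→IVY: MID → DOK → KEW → IVY = 4
Best IVY to GRN: IVY → PIN → GRN costing 6
Total via IVY: 4 + 6 = 10 min.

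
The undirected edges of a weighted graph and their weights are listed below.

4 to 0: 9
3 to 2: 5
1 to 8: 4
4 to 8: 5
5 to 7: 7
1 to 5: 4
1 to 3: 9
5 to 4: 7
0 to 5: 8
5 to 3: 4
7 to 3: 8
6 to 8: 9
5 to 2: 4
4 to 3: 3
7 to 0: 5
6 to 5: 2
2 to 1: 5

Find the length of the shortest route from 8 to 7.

15

Shortest distances from 8:
8: 0
1: 4  (via 8)
4: 5  (via 8)
3: 8  (via 4)
5: 8  (via 1)
2: 9  (via 1)
6: 9  (via 8)
0: 14  (via 4)
7: 15  (via 5)
Shortest route: 8 → 1 → 5 → 7 = 15.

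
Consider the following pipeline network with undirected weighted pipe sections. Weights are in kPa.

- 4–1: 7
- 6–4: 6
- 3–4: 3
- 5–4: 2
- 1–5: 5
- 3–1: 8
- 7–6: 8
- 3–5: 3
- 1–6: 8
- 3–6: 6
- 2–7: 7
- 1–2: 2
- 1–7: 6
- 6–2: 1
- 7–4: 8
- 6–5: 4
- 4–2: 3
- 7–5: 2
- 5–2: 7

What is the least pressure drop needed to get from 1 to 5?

Candidate routes:
1 → 2 → 4 → 5: 2+3+2 = 7
1 → 5: 5 = 5
The minimum is 5 kPa via 1 → 5.

5 kPa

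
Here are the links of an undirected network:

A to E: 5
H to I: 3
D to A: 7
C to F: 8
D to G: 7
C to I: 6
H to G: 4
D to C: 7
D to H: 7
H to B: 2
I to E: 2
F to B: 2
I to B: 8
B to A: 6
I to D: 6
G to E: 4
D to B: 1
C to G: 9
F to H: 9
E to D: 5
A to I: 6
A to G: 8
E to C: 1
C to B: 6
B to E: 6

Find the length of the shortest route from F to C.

Shortest distances from F:
F: 0
B: 2  (via F)
D: 3  (via B)
H: 4  (via B)
I: 7  (via H)
A: 8  (via B)
C: 8  (via F)
Shortest route: F–C = 8.

8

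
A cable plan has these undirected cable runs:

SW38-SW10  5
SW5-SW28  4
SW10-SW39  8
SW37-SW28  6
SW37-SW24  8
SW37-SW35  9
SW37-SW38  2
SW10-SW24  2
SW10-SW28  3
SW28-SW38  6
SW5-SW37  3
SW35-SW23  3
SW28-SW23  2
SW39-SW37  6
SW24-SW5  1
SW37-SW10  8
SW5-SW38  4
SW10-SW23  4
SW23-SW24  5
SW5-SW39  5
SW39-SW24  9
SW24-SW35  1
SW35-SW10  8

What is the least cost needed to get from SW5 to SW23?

Enumerating some paths:
SW5 - SW24 - SW35 - SW23: 1+1+3 = 5
SW5 - SW24 - SW23: 1+5 = 6
SW5 - SW28 - SW23: 4+2 = 6
Cheapest is SW5 - SW24 - SW35 - SW23 at 5.

5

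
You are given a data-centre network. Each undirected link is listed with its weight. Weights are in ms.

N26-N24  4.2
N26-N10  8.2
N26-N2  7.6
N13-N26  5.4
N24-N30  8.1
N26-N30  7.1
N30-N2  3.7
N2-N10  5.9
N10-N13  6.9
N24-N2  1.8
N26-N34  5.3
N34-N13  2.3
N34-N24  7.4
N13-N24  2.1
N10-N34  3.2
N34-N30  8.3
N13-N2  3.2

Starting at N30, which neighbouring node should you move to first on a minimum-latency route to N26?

Enumerating some paths:
N30 - N2 - N24 - N26: 3.7+1.8+4.2 = 9.7
N30 - N2 - N26: 3.7+7.6 = 11.3
N30 - N26: 7.1 = 7.1
N30 - N24 - N26: 8.1+4.2 = 12.3
Cheapest is N30 - N26 at 7.1 ms.
So from N30 the first move is to N26.

N26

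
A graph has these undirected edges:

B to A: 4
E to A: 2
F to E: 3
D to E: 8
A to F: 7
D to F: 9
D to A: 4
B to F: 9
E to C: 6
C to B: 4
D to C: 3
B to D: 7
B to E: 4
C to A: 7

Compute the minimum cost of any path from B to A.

Candidate routes:
B - E - A: 4+2 = 6
B - A: 4 = 4
The minimum is 4 via B - A.

4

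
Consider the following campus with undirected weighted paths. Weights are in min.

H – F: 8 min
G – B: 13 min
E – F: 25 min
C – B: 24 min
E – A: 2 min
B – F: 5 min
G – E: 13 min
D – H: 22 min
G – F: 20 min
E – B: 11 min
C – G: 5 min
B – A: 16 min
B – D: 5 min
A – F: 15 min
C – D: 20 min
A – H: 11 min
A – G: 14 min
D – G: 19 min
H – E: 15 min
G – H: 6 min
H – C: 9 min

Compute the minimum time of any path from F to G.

Shortest distances from F:
F: 0
B: 5  (via F)
H: 8  (via F)
D: 10  (via B)
G: 14  (via H)
Shortest route: F–H–G = 14 min.

14 min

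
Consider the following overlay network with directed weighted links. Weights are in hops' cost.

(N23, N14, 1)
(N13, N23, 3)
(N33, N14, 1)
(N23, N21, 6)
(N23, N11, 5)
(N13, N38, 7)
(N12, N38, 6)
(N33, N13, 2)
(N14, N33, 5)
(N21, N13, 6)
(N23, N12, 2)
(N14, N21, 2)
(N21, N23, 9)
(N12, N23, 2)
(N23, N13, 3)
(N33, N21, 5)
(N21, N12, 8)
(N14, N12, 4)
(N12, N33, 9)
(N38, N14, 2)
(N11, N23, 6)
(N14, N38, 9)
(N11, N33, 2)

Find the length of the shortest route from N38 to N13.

9 hops' cost

Settle nodes by increasing distance from N38:
N38: 0
N14: 2  (via N38)
N21: 4  (via N14)
N12: 6  (via N14)
N33: 7  (via N14)
N23: 8  (via N12)
N13: 9  (via N33)
Shortest route: N38 → N14 → N33 → N13 = 9 hops' cost.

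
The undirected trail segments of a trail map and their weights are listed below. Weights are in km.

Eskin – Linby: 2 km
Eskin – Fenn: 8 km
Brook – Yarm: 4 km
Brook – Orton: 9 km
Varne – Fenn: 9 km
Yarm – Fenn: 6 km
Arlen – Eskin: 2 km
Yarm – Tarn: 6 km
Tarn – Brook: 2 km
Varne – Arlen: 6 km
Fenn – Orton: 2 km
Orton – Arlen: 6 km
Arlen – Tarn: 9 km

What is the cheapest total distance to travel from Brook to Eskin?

13 km

Shortest distances from Brook:
Brook: 0
Tarn: 2  (via Brook)
Yarm: 4  (via Brook)
Orton: 9  (via Brook)
Fenn: 10  (via Yarm)
Arlen: 11  (via Tarn)
Eskin: 13  (via Arlen)
Shortest route: Brook–Tarn–Arlen–Eskin = 13 km.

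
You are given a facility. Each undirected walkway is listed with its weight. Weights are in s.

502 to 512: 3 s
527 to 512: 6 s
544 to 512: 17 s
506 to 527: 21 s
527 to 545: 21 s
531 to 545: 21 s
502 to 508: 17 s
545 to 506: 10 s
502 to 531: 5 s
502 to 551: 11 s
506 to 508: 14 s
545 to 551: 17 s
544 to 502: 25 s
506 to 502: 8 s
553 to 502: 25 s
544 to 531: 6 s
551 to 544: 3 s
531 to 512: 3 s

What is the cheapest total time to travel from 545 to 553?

Shortest distances from 545:
545: 0
506: 10  (via 545)
551: 17  (via 545)
502: 18  (via 506)
544: 20  (via 551)
527: 21  (via 545)
512: 21  (via 502)
531: 21  (via 545)
508: 24  (via 506)
553: 43  (via 502)
Shortest route: 545 → 506 → 502 → 553 = 43 s.

43 s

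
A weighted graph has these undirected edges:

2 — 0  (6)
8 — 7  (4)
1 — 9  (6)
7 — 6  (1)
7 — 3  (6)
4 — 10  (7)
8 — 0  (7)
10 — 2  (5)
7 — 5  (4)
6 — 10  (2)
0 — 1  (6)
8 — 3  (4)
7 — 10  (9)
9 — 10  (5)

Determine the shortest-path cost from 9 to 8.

Settle nodes by increasing distance from 9:
9: 0
10: 5  (via 9)
1: 6  (via 9)
6: 7  (via 10)
7: 8  (via 6)
2: 10  (via 10)
0: 12  (via 1)
4: 12  (via 10)
5: 12  (via 7)
8: 12  (via 7)
Shortest route: 9 → 10 → 6 → 7 → 8 = 12.

12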